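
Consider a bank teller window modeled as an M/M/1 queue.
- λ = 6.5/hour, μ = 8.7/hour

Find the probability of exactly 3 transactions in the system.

ρ = λ/μ = 6.5/8.7 = 0.7471
P(n) = (1-ρ)ρⁿ
P(3) = (1-0.7471) × 0.7471^3
P(3) = 0.2529 × 0.4170
P(3) = 0.1055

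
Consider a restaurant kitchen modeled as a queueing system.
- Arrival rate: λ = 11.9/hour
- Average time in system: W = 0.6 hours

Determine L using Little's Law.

Little's Law: L = λW
L = 11.9 × 0.6 = 7.1400 orders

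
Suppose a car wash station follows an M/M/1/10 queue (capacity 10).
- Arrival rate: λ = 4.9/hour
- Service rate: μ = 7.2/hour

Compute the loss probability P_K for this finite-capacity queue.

ρ = λ/μ = 4.9/7.2 = 0.680556
P₀ = (1-ρ)/(1-ρ^(K+1)) = (1-0.680556)/(1-0.680556^11) = 0.3194/0.9855 = 0.3241
P_K = P₀×ρ^K = 0.324146 × 0.680556^10 = 0.324146 × 0.0213127 = 0.006908
Blocking probability = 0.69%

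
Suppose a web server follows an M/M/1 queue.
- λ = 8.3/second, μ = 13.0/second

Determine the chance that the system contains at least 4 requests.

ρ = λ/μ = 8.3/13.0 = 0.6385
P(N ≥ n) = ρⁿ
P(N ≥ 4) = 0.6385^4
P(N ≥ 4) = 0.1662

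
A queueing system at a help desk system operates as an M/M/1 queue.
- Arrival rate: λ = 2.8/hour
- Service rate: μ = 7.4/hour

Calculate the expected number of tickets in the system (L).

ρ = λ/μ = 2.8/7.4 = 0.3784
For M/M/1: L = λ/(μ-λ)
L = 2.8/(7.4-2.8) = 2.8/4.60
L = 0.6087 tickets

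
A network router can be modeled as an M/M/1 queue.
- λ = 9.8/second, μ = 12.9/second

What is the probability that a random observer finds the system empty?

ρ = λ/μ = 9.8/12.9 = 0.7597
P(0) = 1 - ρ = 1 - 0.7597 = 0.2403
The server is idle 24.03% of the time.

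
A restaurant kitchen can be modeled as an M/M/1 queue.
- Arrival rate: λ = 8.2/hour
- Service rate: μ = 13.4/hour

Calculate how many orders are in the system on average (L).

ρ = λ/μ = 8.2/13.4 = 0.6119
For M/M/1: L = λ/(μ-λ)
L = 8.2/(13.4-8.2) = 8.2/5.20
L = 1.5769 orders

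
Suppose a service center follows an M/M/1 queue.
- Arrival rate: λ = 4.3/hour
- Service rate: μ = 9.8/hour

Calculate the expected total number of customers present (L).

ρ = λ/μ = 4.3/9.8 = 0.4388
For M/M/1: L = λ/(μ-λ)
L = 4.3/(9.8-4.3) = 4.3/5.50
L = 0.7818 customers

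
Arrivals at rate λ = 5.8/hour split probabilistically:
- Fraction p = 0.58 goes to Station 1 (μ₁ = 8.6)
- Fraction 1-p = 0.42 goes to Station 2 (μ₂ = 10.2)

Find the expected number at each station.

Effective rates: λ₁ = 5.8×0.58 = 3.364, λ₂ = 5.8×0.42 = 2.436
Station 1: ρ₁ = 3.364/8.6 = 0.39116, L₁ = ρ₁/(1-ρ₁) = 0.39116/(1-0.39116) = 0.6425
Station 2: ρ₂ = 2.436/10.2 = 0.238824, L₂ = ρ₂/(1-ρ₂) = 0.238824/(1-0.238824) = 0.3138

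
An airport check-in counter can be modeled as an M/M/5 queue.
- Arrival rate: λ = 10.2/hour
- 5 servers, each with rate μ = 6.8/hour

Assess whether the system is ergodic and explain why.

Stability requires ρ = λ/(cμ) < 1
ρ = 10.2/(5 × 6.8) = 10.2/34.00 = 0.3000
Since 0.3000 < 1, the system is STABLE.
The servers are busy 30.00% of the time.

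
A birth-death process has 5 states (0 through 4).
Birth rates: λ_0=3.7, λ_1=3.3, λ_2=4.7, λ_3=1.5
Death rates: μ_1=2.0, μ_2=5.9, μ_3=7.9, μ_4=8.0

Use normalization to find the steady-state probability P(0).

Ratios P(n)/P(0) = (λ₀···λₙ₋₁)/(μ₁···μₙ):
P(1)/P(0) = (3.7)/(2.0) = 1.85000
P(2)/P(0) = (3.7×3.3)/(2.0×5.9) = 1.03475
P(3)/P(0) = (3.7×3.3×4.7)/(2.0×5.9×7.9) = 0.615608
P(4)/P(0) = (3.7×3.3×4.7×1.5)/(2.0×5.9×7.9×8.0) = 0.115427

Normalization: ∑ P(n) = 1
P(0) × (1.00000 + 1.85000 + 1.03475 + 0.615608 + 0.115427) = 1
P(0) × 4.6158 = 1
P(0) = 1/4.6158 = 0.2166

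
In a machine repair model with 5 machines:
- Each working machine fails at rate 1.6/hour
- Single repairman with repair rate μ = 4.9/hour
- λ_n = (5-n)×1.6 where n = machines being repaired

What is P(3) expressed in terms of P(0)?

P(3)/P(0) = ∏_{i=0}^{3-1} λ_i/μ_{i+1}
= (5-0)×1.6/4.9 × (5-1)×1.6/4.9 × (5-2)×1.6/4.9
= 2.0889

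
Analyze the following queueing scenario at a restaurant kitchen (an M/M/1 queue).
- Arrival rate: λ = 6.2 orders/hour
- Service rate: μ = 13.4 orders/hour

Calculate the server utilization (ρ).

Server utilization: ρ = λ/μ
ρ = 6.2/13.4 = 0.4627
The server is busy 46.27% of the time.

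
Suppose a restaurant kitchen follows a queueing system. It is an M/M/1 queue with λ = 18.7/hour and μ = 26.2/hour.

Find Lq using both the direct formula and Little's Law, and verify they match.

Method 1 (direct): Lq = λ²/(μ(μ-λ)) = 349.69/(26.2 × 7.50) = 1.7796

Method 2 (Little's Law):
W = 1/(μ-λ) = 1/7.50 = 0.133333
Wq = W - 1/μ = 0.133333 - 0.0381679 = 0.095165
Lq = λWq = 18.7 × 0.095165 = 1.7796 ✔ (matches Method 1)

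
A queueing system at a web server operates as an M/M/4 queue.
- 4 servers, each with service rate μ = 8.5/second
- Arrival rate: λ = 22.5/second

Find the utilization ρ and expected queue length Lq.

Traffic intensity: ρ = λ/(cμ) = 22.5/(4×8.5) = 0.6618
Since ρ = 0.6618 < 1, system is stable.
Offered load a = λ/μ = cρ = 22.5/8.5 = 2.6471
P₀ = [ Σₙ₌₀^3 aⁿ/n! + a^4/(4!(1-ρ)) ]⁻¹
Σ = a^0/0! + a^1/1! + a^2/2! + a^3/3! = 1.00000 + 2.64706 + 3.50346 + 3.09129 = 10.2418
a^4/(4!(1-ρ)) = 49.0969/(24 × 0.338235) = 6.0482
P₀ = 1/(10.2418 + 6.0482) = 0.06139
Lq = P₀·a^4·ρ / (4!(1-ρ)²) = 0.061387 × 49.0969 × 0.66176 / (24 × 0.11440) = 0.7264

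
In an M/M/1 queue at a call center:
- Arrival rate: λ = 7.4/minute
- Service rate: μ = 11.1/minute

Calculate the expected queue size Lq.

ρ = λ/μ = 7.4/11.1 = 0.6667
For M/M/1: Lq = λ²/(μ(μ-λ))
Lq = 54.76/(11.1 × 3.70)
Lq = 1.3333 calls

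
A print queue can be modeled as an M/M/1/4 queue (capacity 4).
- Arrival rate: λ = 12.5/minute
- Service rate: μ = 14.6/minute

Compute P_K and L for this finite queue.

ρ = λ/μ = 12.5/14.6 = 0.85616
P₀ = (1-ρ)/(1-ρ^(K+1)) = (1-0.85616)/(1-0.85616^5) = 0.14384/0.53998 = 0.2664
P_K = P₀×ρ^K = 0.2664 × 0.85616^4 = 0.2664 × 0.5373 = 0.1431
Blocking probability P_4 = 0.1431 (14.31%)
L = ρ[1 - (K+1)ρ^K + Kρ^(K+1)] / [(1-ρ)(1-ρ^(K+1))]
L = 0.85616 × (1 - 5×0.537304 + 4×0.460018) / ((1 - 0.85616) × (1 - 0.460018)) = 1.6926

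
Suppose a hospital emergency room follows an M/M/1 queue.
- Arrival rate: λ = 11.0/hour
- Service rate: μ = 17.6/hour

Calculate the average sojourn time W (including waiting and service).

First, compute utilization: ρ = λ/μ = 11.0/17.6 = 0.6250
For M/M/1: W = 1/(μ-λ)
W = 1/(17.6-11.0) = 1/6.60
W = 0.1515 hours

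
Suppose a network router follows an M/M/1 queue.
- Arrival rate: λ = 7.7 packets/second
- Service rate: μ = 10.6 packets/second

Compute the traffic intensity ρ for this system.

Server utilization: ρ = λ/μ
ρ = 7.7/10.6 = 0.7264
The server is busy 72.64% of the time.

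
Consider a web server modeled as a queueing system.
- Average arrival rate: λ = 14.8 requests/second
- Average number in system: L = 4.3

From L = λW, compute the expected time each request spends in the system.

Little's Law: L = λW, so W = L/λ
W = 4.3/14.8 = 0.2905 seconds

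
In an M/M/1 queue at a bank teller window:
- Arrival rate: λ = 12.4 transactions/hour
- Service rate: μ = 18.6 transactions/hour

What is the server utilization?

Server utilization: ρ = λ/μ
ρ = 12.4/18.6 = 0.6667
The server is busy 66.67% of the time.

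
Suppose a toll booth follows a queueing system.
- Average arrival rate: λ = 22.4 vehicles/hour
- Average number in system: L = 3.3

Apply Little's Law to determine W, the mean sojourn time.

Little's Law: L = λW, so W = L/λ
W = 3.3/22.4 = 0.1473 hours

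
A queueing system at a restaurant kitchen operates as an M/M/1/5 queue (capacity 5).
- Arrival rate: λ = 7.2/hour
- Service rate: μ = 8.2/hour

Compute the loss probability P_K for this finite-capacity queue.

ρ = λ/μ = 7.2/8.2 = 0.87805
P₀ = (1-ρ)/(1-ρ^(K+1)) = (1-0.87805)/(1-0.87805^6) = 0.12195/0.54174 = 0.2251
P_K = P₀×ρ^K = 0.2251 × 0.87805^5 = 0.2251 × 0.5219 = 0.1175
Blocking probability = 11.75%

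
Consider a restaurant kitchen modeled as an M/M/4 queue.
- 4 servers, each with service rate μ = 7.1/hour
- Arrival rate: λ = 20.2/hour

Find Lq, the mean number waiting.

Traffic intensity: ρ = λ/(cμ) = 20.2/(4×7.1) = 0.7113
Since ρ = 0.7113 < 1, system is stable.
Offered load a = λ/μ = cρ = 20.2/7.1 = 2.8451
P₀ = [ Σₙ₌₀^3 aⁿ/n! + a^4/(4!(1-ρ)) ]⁻¹
Σ = a^0/0! + a^1/1! + a^2/2! + a^3/3! = 1.0000 + 2.8451 + 4.0472 + 3.8382 = 11.7305
a^4/(4!(1-ρ)) = 65.5197/(24 × 0.288732) = 9.4551
P₀ = 1/(11.7305 + 9.4551) = 0.04720
Lq = P₀·a^4·ρ / (4!(1-ρ)²) = 0.04720 × 65.5197 × 0.7113 / (24 × 0.08337) = 1.0994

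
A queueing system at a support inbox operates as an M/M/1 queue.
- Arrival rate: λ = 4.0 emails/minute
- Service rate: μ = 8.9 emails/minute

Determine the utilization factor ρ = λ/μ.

Server utilization: ρ = λ/μ
ρ = 4.0/8.9 = 0.4494
The server is busy 44.94% of the time.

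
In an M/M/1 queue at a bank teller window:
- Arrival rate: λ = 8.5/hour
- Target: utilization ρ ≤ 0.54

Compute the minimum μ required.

ρ = λ/μ, so μ = λ/ρ
μ ≥ 8.5/0.54 = 15.7407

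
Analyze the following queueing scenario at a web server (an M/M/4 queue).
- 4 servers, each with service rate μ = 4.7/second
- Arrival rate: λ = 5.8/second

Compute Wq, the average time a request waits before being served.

Traffic intensity: ρ = λ/(cμ) = 5.8/(4×4.7) = 0.3085
Since ρ = 0.3085 < 1, system is stable.
Offered load a = λ/μ = cρ = 5.8/4.7 = 1.2340
P₀ = [ Σₙ₌₀^3 aⁿ/n! + a^4/(4!(1-ρ)) ]⁻¹
Σ = a^0/0! + a^1/1! + a^2/2! + a^3/3! = 1.00000 + 1.23404 + 0.761431 + 0.313213 = 3.3087
a^4/(4!(1-ρ)) = 2.3191/(24 × 0.6915) = 0.1397
P₀ = 1/(3.3087 + 0.1397) = 0.2900
Lq = P₀·a^4·ρ / (4!(1-ρ)²) = 0.2900 × 2.3191 × 0.3085 / (24 × 0.4782) = 0.01808
Wq = Lq/λ = 0.01808/5.8 = 0.003117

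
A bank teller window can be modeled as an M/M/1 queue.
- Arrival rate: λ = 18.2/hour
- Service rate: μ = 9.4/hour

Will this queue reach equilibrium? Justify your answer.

Stability requires ρ = λ/(cμ) < 1
ρ = 18.2/(1 × 9.4) = 18.2/9.40 = 1.9362
Since 1.9362 ≥ 1, the system is UNSTABLE.
Queue grows without bound. Need μ > λ = 18.2.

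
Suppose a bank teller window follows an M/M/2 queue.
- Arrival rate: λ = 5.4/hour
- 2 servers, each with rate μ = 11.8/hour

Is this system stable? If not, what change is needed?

Stability requires ρ = λ/(cμ) < 1
ρ = 5.4/(2 × 11.8) = 5.4/23.60 = 0.2288
Since 0.2288 < 1, the system is STABLE.
The servers are busy 22.88% of the time.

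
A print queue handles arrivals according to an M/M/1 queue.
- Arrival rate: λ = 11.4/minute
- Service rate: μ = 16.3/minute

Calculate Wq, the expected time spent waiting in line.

First, compute utilization: ρ = λ/μ = 11.4/16.3 = 0.6994
For M/M/1: Wq = λ/(μ(μ-λ))
Wq = 11.4/(16.3 × (16.3-11.4))
Wq = 11.4/(16.3 × 4.90)
Wq = 0.1427 minutes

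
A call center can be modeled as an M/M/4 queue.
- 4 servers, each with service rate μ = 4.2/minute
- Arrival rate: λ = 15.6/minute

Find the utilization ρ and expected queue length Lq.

Traffic intensity: ρ = λ/(cμ) = 15.6/(4×4.2) = 0.9286
Since ρ = 0.9286 < 1, system is stable.
Offered load a = λ/μ = cρ = 15.6/4.2 = 3.7143
P₀ = [ Σₙ₌₀^3 aⁿ/n! + a^4/(4!(1-ρ)) ]⁻¹
Σ = a^0/0! + a^1/1! + a^2/2! + a^3/3! = 1.0000 + 3.7143 + 6.8980 + 8.5403 = 20.1526
a^4/(4!(1-ρ)) = 190.3274/(24 × 0.0714286) = 111.0243
P₀ = 1/(20.1526 + 111.0243) = 0.007623
Lq = P₀·a^4·ρ / (4!(1-ρ)²) = 0.007623 × 190.3274 × 0.9286 / (24 × 0.005102) = 11.0028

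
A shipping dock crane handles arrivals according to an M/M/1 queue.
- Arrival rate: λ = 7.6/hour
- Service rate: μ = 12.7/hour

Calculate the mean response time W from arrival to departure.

First, compute utilization: ρ = λ/μ = 7.6/12.7 = 0.5984
For M/M/1: W = 1/(μ-λ)
W = 1/(12.7-7.6) = 1/5.10
W = 0.1961 hours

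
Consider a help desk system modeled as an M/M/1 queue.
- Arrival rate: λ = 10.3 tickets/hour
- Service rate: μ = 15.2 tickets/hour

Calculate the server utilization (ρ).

Server utilization: ρ = λ/μ
ρ = 10.3/15.2 = 0.6776
The server is busy 67.76% of the time.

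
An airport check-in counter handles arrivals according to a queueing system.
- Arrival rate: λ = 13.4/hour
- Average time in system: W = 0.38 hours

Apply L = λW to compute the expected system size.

Little's Law: L = λW
L = 13.4 × 0.38 = 5.0920 passengers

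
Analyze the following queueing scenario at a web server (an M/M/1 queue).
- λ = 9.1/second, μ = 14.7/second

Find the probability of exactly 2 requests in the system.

ρ = λ/μ = 9.1/14.7 = 0.6190
P(n) = (1-ρ)ρⁿ
P(2) = (1-0.6190) × 0.6190^2
P(2) = 0.3810 × 0.3832
P(2) = 0.1460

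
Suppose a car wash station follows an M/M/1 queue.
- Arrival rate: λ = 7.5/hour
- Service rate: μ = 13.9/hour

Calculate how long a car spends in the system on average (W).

First, compute utilization: ρ = λ/μ = 7.5/13.9 = 0.5396
For M/M/1: W = 1/(μ-λ)
W = 1/(13.9-7.5) = 1/6.40
W = 0.1562 hours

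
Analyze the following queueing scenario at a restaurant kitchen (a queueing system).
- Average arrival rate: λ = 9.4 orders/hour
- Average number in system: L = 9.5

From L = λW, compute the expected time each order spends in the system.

Little's Law: L = λW, so W = L/λ
W = 9.5/9.4 = 1.0106 hours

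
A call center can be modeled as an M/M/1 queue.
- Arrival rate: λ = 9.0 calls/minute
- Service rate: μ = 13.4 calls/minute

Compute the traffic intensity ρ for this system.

Server utilization: ρ = λ/μ
ρ = 9.0/13.4 = 0.6716
The server is busy 67.16% of the time.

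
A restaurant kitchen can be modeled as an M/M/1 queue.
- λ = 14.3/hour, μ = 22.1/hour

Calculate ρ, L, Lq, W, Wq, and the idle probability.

Step 1: ρ = λ/μ = 14.3/22.1 = 0.6471
Step 2: L = λ/(μ-λ) = 14.3/7.80 = 1.8333
Step 3: Lq = λ²/(μ(μ-λ)) = 204.49/(22.1×7.80) = 1.1863
Step 4: W = 1/(μ-λ) = 1/7.80 = 0.1282
Step 5: Wq = λ/(μ(μ-λ)) = 14.3/(22.1×7.80) = 0.08296
Step 6: P(0) = 1-ρ = 0.3529
Verify: L = λW = 14.3×0.1282 = 1.8333 ✔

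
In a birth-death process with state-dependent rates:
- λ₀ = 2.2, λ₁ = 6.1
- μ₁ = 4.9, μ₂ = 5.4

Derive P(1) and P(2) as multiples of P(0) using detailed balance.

Balance equations:
State 0: λ₀P₀ = μ₁P₁ → P₁ = (λ₀/μ₁)P₀ = (2.2/4.9)P₀ = 0.4490P₀
State 1: P₂ = (λ₀λ₁)/(μ₁μ₂)P₀ = (2.2×6.1)/(4.9×5.4)P₀ = 0.5072P₀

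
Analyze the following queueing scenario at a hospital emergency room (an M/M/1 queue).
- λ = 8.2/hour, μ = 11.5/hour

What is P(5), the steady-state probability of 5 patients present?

ρ = λ/μ = 8.2/11.5 = 0.71304
P(n) = (1-ρ)ρⁿ
P(5) = (1-0.71304) × 0.71304^5
P(5) = 0.2870 × 0.1843
P(5) = 0.05289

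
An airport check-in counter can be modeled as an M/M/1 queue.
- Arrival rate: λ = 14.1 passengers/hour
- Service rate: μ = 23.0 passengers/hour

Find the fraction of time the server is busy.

Server utilization: ρ = λ/μ
ρ = 14.1/23.0 = 0.6130
The server is busy 61.30% of the time.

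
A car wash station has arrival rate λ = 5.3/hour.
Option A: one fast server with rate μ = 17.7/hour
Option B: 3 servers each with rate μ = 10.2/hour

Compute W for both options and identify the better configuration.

Option A: single server μ = 17.7 (M/M/1)
  ρ_A = 5.3/17.7 = 0.2994
  W_A = 1/(μ-λ) = 1/(17.7-5.3) = 1/12.40 = 0.08065

Option B: 3 servers μ = 10.2 (M/M/3)
  ρ_B = λ/(cμ) = 5.3/(3×10.2) = 0.1732
  Offered load a = λ/μ = cρ = 5.3/10.2 = 0.5196
  P₀ = [ Σₙ₌₀^2 aⁿ/n! + a^3/(3!(1-ρ)) ]⁻¹
  Σ = a^0/0! + a^1/1! + a^2/2! = 1.0000 + 0.5196 + 0.1350 = 1.6546
  a^3/(3!(1-ρ)) = 0.1403/(6 × 0.8268) = 0.02828
  P₀ = 1/(1.6546 + 0.02828) = 0.5942
  Lq = P₀·a^3·ρ / (3!(1-ρ)²) = 0.5942 × 0.1403 × 0.1732 / (6 × 0.6836) = 0.003520
  Wq_B = Lq/λ = 0.003520/5.3 = 0.0006642
  W_B = Wq_B + 1/μ = 0.0006642 + 0.09804 = 0.09870

Since W_A = 0.08065 < W_B = 0.09870, Option A (single fast server) has the shorter time in system.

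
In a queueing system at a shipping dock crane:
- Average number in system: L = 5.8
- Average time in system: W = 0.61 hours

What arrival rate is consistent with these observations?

Little's Law: L = λW, so λ = L/W
λ = 5.8/0.61 = 9.5082 containers/hour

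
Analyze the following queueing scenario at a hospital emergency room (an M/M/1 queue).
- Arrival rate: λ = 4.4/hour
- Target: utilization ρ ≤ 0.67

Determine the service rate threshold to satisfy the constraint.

ρ = λ/μ, so μ = λ/ρ
μ ≥ 4.4/0.67 = 6.5672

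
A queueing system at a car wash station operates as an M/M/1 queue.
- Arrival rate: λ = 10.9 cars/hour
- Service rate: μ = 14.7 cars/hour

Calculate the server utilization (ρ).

Server utilization: ρ = λ/μ
ρ = 10.9/14.7 = 0.7415
The server is busy 74.15% of the time.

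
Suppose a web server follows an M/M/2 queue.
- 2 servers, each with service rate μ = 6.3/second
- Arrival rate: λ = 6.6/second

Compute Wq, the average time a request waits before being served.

Traffic intensity: ρ = λ/(cμ) = 6.6/(2×6.3) = 0.5238
Since ρ = 0.5238 < 1, system is stable.
Offered load a = λ/μ = cρ = 6.6/6.3 = 1.0476
P₀ = [ Σₙ₌₀^1 aⁿ/n! + a^2/(2!(1-ρ)) ]⁻¹
Σ = a^0/0! + a^1/1! = 1.0000 + 1.0476 = 2.0476
a^2/(2!(1-ρ)) = 1.0975/(2 × 0.4762) = 1.1524
P₀ = 1/(2.0476 + 1.1524) = 0.3125
Lq = P₀·a^2·ρ / (2!(1-ρ)²) = 0.31250 × 1.0975 × 0.52381 / (2 × 0.22676) = 0.3961
Wq = Lq/λ = 0.3961/6.6 = 0.06002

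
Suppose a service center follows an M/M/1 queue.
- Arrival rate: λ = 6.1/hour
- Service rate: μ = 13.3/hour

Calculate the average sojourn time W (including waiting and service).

First, compute utilization: ρ = λ/μ = 6.1/13.3 = 0.4586
For M/M/1: W = 1/(μ-λ)
W = 1/(13.3-6.1) = 1/7.20
W = 0.1389 hours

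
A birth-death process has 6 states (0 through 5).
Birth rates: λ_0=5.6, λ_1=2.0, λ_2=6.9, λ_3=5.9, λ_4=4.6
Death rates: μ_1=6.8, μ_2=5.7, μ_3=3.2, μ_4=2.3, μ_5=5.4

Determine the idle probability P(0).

Ratios P(n)/P(0) = (λ₀···λₙ₋₁)/(μ₁···μₙ):
P(1)/P(0) = (5.6)/(6.8) = 0.8235
P(2)/P(0) = (5.6×2.0)/(6.8×5.7) = 0.2890
P(3)/P(0) = (5.6×2.0×6.9)/(6.8×5.7×3.2) = 0.6231
P(4)/P(0) = (5.6×2.0×6.9×5.9)/(6.8×5.7×3.2×2.3) = 1.5983
P(5)/P(0) = (5.6×2.0×6.9×5.9×4.6)/(6.8×5.7×3.2×2.3×5.4) = 1.3615

Normalization: ∑ P(n) = 1
P(0) × (1.0000 + 0.8235 + 0.2890 + 0.6231 + 1.5983 + 1.3615) = 1
P(0) × 5.6954 = 1
P(0) = 1/5.6954 = 0.1756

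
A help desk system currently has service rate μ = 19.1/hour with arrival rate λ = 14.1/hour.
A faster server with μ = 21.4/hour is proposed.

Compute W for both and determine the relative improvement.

System 1: ρ₁ = 14.1/19.1 = 0.7382, W₁ = 1/(19.1-14.1) = 0.20000
System 2: ρ₂ = 14.1/21.4 = 0.6589, W₂ = 1/(21.4-14.1) = 0.13699
Improvement: (W₁-W₂)/W₁ = (0.20000-0.13699)/0.20000 = 31.51%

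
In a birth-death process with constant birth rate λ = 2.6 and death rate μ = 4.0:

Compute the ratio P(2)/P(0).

For constant rates: P(n)/P(0) = (λ/μ)^n
P(2)/P(0) = (2.6/4.0)^2 = 0.6500^2 = 0.4225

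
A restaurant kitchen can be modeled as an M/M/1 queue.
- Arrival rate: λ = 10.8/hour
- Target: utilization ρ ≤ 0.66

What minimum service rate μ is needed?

ρ = λ/μ, so μ = λ/ρ
μ ≥ 10.8/0.66 = 16.3636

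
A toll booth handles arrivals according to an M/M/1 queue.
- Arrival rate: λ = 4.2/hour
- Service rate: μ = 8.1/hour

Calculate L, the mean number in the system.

ρ = λ/μ = 4.2/8.1 = 0.5185
For M/M/1: L = λ/(μ-λ)
L = 4.2/(8.1-4.2) = 4.2/3.90
L = 1.0769 vehicles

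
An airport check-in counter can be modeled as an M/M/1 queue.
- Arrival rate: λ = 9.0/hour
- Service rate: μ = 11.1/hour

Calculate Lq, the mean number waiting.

ρ = λ/μ = 9.0/11.1 = 0.8108
For M/M/1: Lq = λ²/(μ(μ-λ))
Lq = 81.00/(11.1 × 2.10)
Lq = 3.4749 passengers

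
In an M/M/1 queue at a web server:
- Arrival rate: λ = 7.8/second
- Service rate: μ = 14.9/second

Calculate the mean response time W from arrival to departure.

First, compute utilization: ρ = λ/μ = 7.8/14.9 = 0.5235
For M/M/1: W = 1/(μ-λ)
W = 1/(14.9-7.8) = 1/7.10
W = 0.1408 seconds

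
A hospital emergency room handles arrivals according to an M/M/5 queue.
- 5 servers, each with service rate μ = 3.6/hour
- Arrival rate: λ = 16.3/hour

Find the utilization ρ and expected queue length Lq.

Traffic intensity: ρ = λ/(cμ) = 16.3/(5×3.6) = 0.9056
Since ρ = 0.9056 < 1, system is stable.
Offered load a = λ/μ = cρ = 16.3/3.6 = 4.5278
P₀ = [ Σₙ₌₀^4 aⁿ/n! + a^5/(5!(1-ρ)) ]⁻¹
Σ = a^0/0! + a^1/1! + a^2/2! + a^3/3! + a^4/4! = 1.0000 + 4.5278 + 10.2504 + 15.4705 + 17.5117 = 48.7604
a^5/(5!(1-ρ)) = 1902.9419/(120 × 0.09444444) = 167.9066
P₀ = 1/(48.7604 + 167.9066) = 0.004615
Lq = P₀·a^5·ρ / (5!(1-ρ)²) = 0.00461538 × 1902.9419 × 0.905556 / (120 × 0.00891975) = 7.4304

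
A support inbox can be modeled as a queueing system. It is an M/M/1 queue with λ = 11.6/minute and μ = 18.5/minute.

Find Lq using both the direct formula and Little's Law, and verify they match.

Method 1 (direct): Lq = λ²/(μ(μ-λ)) = 134.56/(18.5 × 6.90) = 1.0541

Method 2 (Little's Law):
W = 1/(μ-λ) = 1/6.90 = 0.144928
Wq = W - 1/μ = 0.144928 - 0.0540541 = 0.09087
Lq = λWq = 11.6 × 0.09087 = 1.0541 ✔ (matches Method 1)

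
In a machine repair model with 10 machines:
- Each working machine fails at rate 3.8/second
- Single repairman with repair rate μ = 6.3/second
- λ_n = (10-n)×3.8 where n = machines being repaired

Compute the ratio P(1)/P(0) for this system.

P(1)/P(0) = ∏_{i=0}^{1-1} λ_i/μ_{i+1}
= (10-0)×3.8/6.3
= 6.0317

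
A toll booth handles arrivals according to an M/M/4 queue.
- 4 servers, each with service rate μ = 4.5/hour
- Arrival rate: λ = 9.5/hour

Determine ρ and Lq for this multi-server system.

Traffic intensity: ρ = λ/(cμ) = 9.5/(4×4.5) = 0.5278
Since ρ = 0.5278 < 1, system is stable.
Offered load a = λ/μ = cρ = 9.5/4.5 = 2.1111
P₀ = [ Σₙ₌₀^3 aⁿ/n! + a^4/(4!(1-ρ)) ]⁻¹
Σ = a^0/0! + a^1/1! + a^2/2! + a^3/3! = 1.0000 + 2.1111 + 2.2284 + 1.5681 = 6.9076
a^4/(4!(1-ρ)) = 19.8630/(24 × 0.47222) = 1.7526
P₀ = 1/(6.9076 + 1.7526) = 0.1155
Lq = P₀·a^4·ρ / (4!(1-ρ)²) = 0.1155 × 19.8630 × 0.5278 / (24 × 0.2230) = 0.2262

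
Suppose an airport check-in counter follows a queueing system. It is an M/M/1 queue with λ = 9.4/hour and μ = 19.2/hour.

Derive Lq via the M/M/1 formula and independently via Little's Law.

Method 1 (direct): Lq = λ²/(μ(μ-λ)) = 88.36/(19.2 × 9.80) = 0.4696

Method 2 (Little's Law):
W = 1/(μ-λ) = 1/9.80 = 0.10204
Wq = W - 1/μ = 0.10204 - 0.052083 = 0.04996
Lq = λWq = 9.4 × 0.04996 = 0.4696 ✔ (matches Method 1)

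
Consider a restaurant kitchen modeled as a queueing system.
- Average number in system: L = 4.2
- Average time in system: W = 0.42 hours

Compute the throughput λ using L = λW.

Little's Law: L = λW, so λ = L/W
λ = 4.2/0.42 = 10.0000 orders/hour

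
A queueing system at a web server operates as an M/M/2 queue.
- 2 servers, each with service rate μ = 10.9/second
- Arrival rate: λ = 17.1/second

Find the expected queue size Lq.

Traffic intensity: ρ = λ/(cμ) = 17.1/(2×10.9) = 0.7844
Since ρ = 0.7844 < 1, system is stable.
Offered load a = λ/μ = cρ = 17.1/10.9 = 1.5688
P₀ = [ Σₙ₌₀^1 aⁿ/n! + a^2/(2!(1-ρ)) ]⁻¹
Σ = a^0/0! + a^1/1! = 1.0000 + 1.5688 = 2.5688
a^2/(2!(1-ρ)) = 2.4612/(2 × 0.2156) = 5.7078
P₀ = 1/(2.5688 + 5.7078) = 0.1208
Lq = P₀·a^2·ρ / (2!(1-ρ)²) = 0.120823 × 2.46116 × 0.784404 / (2 × 0.0464818) = 2.5091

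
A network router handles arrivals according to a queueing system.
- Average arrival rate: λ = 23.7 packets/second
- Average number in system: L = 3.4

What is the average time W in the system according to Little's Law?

Little's Law: L = λW, so W = L/λ
W = 3.4/23.7 = 0.1435 seconds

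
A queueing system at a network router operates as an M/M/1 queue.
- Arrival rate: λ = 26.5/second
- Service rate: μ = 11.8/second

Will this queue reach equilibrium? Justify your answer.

Stability requires ρ = λ/(cμ) < 1
ρ = 26.5/(1 × 11.8) = 26.5/11.80 = 2.2458
Since 2.2458 ≥ 1, the system is UNSTABLE.
Queue grows without bound. Need μ > λ = 26.5.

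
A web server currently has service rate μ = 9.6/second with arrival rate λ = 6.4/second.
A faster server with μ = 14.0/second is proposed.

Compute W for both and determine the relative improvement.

System 1: ρ₁ = 6.4/9.6 = 0.6667, W₁ = 1/(9.6-6.4) = 0.3125
System 2: ρ₂ = 6.4/14.0 = 0.4571, W₂ = 1/(14.0-6.4) = 0.1316
Improvement: (W₁-W₂)/W₁ = (0.3125-0.1316)/0.3125 = 57.89%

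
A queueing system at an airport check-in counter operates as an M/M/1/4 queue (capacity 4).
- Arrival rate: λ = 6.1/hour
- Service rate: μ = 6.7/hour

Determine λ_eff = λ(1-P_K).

ρ = λ/μ = 6.1/6.7 = 0.91045
P₀ = (1-ρ)/(1-ρ^(K+1)) = (1-0.91045)/(1-0.91045^5) = 0.08955/0.3744 = 0.2392
P_K = P₀×ρ^K = 0.23917 × 0.91045^4 = 0.23917 × 0.68711 = 0.1643
λ_eff = λ(1-P_K) = 6.1 × (1 - 0.16433) = 6.1 × 0.83567 = 5.0976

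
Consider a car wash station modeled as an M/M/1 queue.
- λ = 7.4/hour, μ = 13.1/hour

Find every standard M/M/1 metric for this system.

Step 1: ρ = λ/μ = 7.4/13.1 = 0.5649
Step 2: L = λ/(μ-λ) = 7.4/5.70 = 1.2982
Step 3: Lq = λ²/(μ(μ-λ)) = 54.76/(13.1×5.70) = 0.7334
Step 4: W = 1/(μ-λ) = 1/5.70 = 0.175439
Step 5: Wq = λ/(μ(μ-λ)) = 7.4/(13.1×5.70) = 0.09910
Step 6: P(0) = 1-ρ = 0.4351
Verify: L = λW = 7.4×0.175439 = 1.2982 ✔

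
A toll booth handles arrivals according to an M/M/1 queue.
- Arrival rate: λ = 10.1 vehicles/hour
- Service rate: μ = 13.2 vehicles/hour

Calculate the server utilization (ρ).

Server utilization: ρ = λ/μ
ρ = 10.1/13.2 = 0.7652
The server is busy 76.52% of the time.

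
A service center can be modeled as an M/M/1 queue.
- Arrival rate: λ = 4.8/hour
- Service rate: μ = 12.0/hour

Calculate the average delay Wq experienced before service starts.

First, compute utilization: ρ = λ/μ = 4.8/12.0 = 0.4000
For M/M/1: Wq = λ/(μ(μ-λ))
Wq = 4.8/(12.0 × (12.0-4.8))
Wq = 4.8/(12.0 × 7.20)
Wq = 0.05556 hours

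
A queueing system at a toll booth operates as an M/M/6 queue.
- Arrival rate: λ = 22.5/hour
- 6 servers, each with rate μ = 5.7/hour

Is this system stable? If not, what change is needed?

Stability requires ρ = λ/(cμ) < 1
ρ = 22.5/(6 × 5.7) = 22.5/34.20 = 0.6579
Since 0.6579 < 1, the system is STABLE.
The servers are busy 65.79% of the time.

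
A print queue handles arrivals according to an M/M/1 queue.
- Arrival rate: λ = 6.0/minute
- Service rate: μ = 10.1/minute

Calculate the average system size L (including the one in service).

ρ = λ/μ = 6.0/10.1 = 0.5941
For M/M/1: L = λ/(μ-λ)
L = 6.0/(10.1-6.0) = 6.0/4.10
L = 1.4634 jobs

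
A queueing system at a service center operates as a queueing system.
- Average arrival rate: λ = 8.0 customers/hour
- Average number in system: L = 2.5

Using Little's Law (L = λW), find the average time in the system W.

Little's Law: L = λW, so W = L/λ
W = 2.5/8.0 = 0.3125 hours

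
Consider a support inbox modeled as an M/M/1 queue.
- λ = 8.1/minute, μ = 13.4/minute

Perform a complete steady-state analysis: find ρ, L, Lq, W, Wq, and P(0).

Step 1: ρ = λ/μ = 8.1/13.4 = 0.6045
Step 2: L = λ/(μ-λ) = 8.1/5.30 = 1.5283
Step 3: Lq = λ²/(μ(μ-λ)) = 65.61/(13.4×5.30) = 0.9238
Step 4: W = 1/(μ-λ) = 1/5.30 = 0.18868
Step 5: Wq = λ/(μ(μ-λ)) = 8.1/(13.4×5.30) = 0.1141
Step 6: P(0) = 1-ρ = 0.3955
Verify: L = λW = 8.1×0.18868 = 1.5283 ✔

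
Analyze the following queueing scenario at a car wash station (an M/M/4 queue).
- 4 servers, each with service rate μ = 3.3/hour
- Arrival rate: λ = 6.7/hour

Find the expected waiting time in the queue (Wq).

Traffic intensity: ρ = λ/(cμ) = 6.7/(4×3.3) = 0.5076
Since ρ = 0.5076 < 1, system is stable.
Offered load a = λ/μ = cρ = 6.7/3.3 = 2.0303
P₀ = [ Σₙ₌₀^3 aⁿ/n! + a^4/(4!(1-ρ)) ]⁻¹
Σ = a^0/0! + a^1/1! + a^2/2! + a^3/3! = 1.00000 + 2.03030 + 2.06107 + 1.39486 = 6.4862
a^4/(4!(1-ρ)) = 16.9920/(24 × 0.49242) = 1.4378
P₀ = 1/(6.4862 + 1.4378) = 0.1262
Lq = P₀·a^4·ρ / (4!(1-ρ)²) = 0.1262 × 16.9920 × 0.5076 / (24 × 0.2425) = 0.1870
Wq = Lq/λ = 0.1870/6.7 = 0.02791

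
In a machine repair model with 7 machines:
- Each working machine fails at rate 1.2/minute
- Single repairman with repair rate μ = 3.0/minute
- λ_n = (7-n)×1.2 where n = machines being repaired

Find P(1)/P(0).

P(1)/P(0) = ∏_{i=0}^{1-1} λ_i/μ_{i+1}
= (7-0)×1.2/3.0
= 2.8000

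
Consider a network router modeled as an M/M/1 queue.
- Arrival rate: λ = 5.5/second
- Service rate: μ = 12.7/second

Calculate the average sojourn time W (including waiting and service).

First, compute utilization: ρ = λ/μ = 5.5/12.7 = 0.4331
For M/M/1: W = 1/(μ-λ)
W = 1/(12.7-5.5) = 1/7.20
W = 0.1389 seconds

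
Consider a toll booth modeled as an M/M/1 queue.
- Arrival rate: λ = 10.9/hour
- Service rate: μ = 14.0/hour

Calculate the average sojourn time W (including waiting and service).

First, compute utilization: ρ = λ/μ = 10.9/14.0 = 0.7786
For M/M/1: W = 1/(μ-λ)
W = 1/(14.0-10.9) = 1/3.10
W = 0.3226 hours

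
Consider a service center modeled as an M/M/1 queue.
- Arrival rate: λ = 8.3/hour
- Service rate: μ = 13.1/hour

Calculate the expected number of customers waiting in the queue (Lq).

ρ = λ/μ = 8.3/13.1 = 0.6336
For M/M/1: Lq = λ²/(μ(μ-λ))
Lq = 68.89/(13.1 × 4.80)
Lq = 1.0956 customers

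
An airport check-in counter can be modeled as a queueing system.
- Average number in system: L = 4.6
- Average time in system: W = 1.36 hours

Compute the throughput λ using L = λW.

Little's Law: L = λW, so λ = L/W
λ = 4.6/1.36 = 3.3824 passengers/hour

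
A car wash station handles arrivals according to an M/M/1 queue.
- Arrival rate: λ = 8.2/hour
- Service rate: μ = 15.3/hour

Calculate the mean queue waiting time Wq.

First, compute utilization: ρ = λ/μ = 8.2/15.3 = 0.5359
For M/M/1: Wq = λ/(μ(μ-λ))
Wq = 8.2/(15.3 × (15.3-8.2))
Wq = 8.2/(15.3 × 7.10)
Wq = 0.07549 hours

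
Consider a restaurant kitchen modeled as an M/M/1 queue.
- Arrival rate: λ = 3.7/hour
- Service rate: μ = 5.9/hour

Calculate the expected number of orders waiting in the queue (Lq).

ρ = λ/μ = 3.7/5.9 = 0.6271
For M/M/1: Lq = λ²/(μ(μ-λ))
Lq = 13.69/(5.9 × 2.20)
Lq = 1.0547 orders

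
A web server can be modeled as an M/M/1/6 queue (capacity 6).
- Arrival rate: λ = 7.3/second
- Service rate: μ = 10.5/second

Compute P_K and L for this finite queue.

ρ = λ/μ = 7.3/10.5 = 0.695238
P₀ = (1-ρ)/(1-ρ^(K+1)) = (1-0.695238)/(1-0.695238^7) = 0.30476/0.92149 = 0.3307
P_K = P₀×ρ^K = 0.33073 × 0.695238^6 = 0.33073 × 0.11293 = 0.03735
Blocking probability P_6 = 0.03735 (3.73%)
L = ρ[1 - (K+1)ρ^K + Kρ^(K+1)] / [(1-ρ)(1-ρ^(K+1))]
L = 0.695238 × (1 - 7×0.11293 + 6×0.078512) / ((1 - 0.695238) × (1 - 0.078512)) = 1.6848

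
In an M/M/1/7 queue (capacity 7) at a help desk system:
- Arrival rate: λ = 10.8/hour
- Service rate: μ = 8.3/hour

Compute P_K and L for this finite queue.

ρ = λ/μ = 10.8/8.3 = 1.301205
P₀ = (1-ρ)/(1-ρ^(K+1)) = (1-1.301205)/(1-1.301205^8) = -0.3012/-7.2180 = 0.04173
P_K = P₀×ρ^K = 0.04173 × 1.301205^7 = 0.04173 × 6.3157 = 0.2636
Blocking probability P_7 = 0.2636 (26.36%)
L = ρ[1 - (K+1)ρ^K + Kρ^(K+1)] / [(1-ρ)(1-ρ^(K+1))]
L = 1.301205 × (1 - 8×6.3157 + 7×8.2180) / ((1 - 1.301205) × (1 - 8.2180)) = 4.7883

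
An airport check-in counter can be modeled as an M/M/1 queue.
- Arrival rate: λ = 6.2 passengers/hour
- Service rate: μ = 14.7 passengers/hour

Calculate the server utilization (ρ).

Server utilization: ρ = λ/μ
ρ = 6.2/14.7 = 0.4218
The server is busy 42.18% of the time.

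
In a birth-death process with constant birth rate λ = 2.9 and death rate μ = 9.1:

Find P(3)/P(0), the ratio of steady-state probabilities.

For constant rates: P(n)/P(0) = (λ/μ)^n
P(3)/P(0) = (2.9/9.1)^3 = 0.31868^3 = 0.03236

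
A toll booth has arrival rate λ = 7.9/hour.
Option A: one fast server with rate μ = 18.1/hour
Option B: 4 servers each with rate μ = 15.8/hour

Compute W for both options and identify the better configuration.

Option A: single server μ = 18.1 (M/M/1)
  ρ_A = 7.9/18.1 = 0.4365
  W_A = 1/(μ-λ) = 1/(18.1-7.9) = 1/10.20 = 0.09804

Option B: 4 servers μ = 15.8 (M/M/4)
  ρ_B = λ/(cμ) = 7.9/(4×15.8) = 0.1250
  Offered load a = λ/μ = cρ = 7.9/15.8 = 0.5000
  P₀ = [ Σₙ₌₀^3 aⁿ/n! + a^4/(4!(1-ρ)) ]⁻¹
  Σ = a^0/0! + a^1/1! + a^2/2! + a^3/3! = 1.0000 + 0.5000 + 0.1250 + 0.02083 = 1.6458
  a^4/(4!(1-ρ)) = 0.06250/(24 × 0.8750) = 0.002976
  P₀ = 1/(1.6458 + 0.002976) = 0.6065
  Lq = P₀·a^4·ρ / (4!(1-ρ)²) = 0.6065 × 0.06250 × 0.1250 / (24 × 0.7656) = 0.0002579
  Wq_B = Lq/λ = 0.00025786/7.9 = 0.00003264
  W_B = Wq_B + 1/μ = 0.00003264 + 0.06329 = 0.06332

Since W_B = 0.06332 < W_A = 0.09804, Option B (multiple servers) has the shorter time in system.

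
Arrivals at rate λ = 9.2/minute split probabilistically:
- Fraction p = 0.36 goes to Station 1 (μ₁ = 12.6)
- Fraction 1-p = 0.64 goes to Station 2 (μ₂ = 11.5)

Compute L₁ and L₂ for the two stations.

Effective rates: λ₁ = 9.2×0.36 = 3.312, λ₂ = 9.2×0.64 = 5.888
Station 1: ρ₁ = 3.312/12.6 = 0.26286, L₁ = ρ₁/(1-ρ₁) = 0.26286/(1-0.26286) = 0.3566
Station 2: ρ₂ = 5.888/11.5 = 0.5120, L₂ = ρ₂/(1-ρ₂) = 0.5120/(1-0.5120) = 1.0492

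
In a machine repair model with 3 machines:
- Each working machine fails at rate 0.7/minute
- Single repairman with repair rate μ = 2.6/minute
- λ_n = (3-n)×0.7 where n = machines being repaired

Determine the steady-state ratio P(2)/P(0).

P(2)/P(0) = ∏_{i=0}^{2-1} λ_i/μ_{i+1}
= (3-0)×0.7/2.6 × (3-1)×0.7/2.6
= 0.4349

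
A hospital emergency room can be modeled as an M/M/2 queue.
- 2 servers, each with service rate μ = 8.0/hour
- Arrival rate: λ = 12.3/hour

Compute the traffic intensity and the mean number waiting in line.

Traffic intensity: ρ = λ/(cμ) = 12.3/(2×8.0) = 0.7688
Since ρ = 0.7688 < 1, system is stable.
Offered load a = λ/μ = cρ = 12.3/8.0 = 1.5375
P₀ = [ Σₙ₌₀^1 aⁿ/n! + a^2/(2!(1-ρ)) ]⁻¹
Σ = a^0/0! + a^1/1! = 1.0000 + 1.5375 = 2.5375
a^2/(2!(1-ρ)) = 2.3639/(2 × 0.23125) = 5.1111
P₀ = 1/(2.5375 + 5.1111) = 0.1307
Lq = P₀·a^2·ρ / (2!(1-ρ)²) = 0.130742 × 2.36391 × 0.768750 / (2 × 0.0534766) = 2.2215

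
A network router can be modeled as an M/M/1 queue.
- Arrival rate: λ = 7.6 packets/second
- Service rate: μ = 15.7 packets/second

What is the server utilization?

Server utilization: ρ = λ/μ
ρ = 7.6/15.7 = 0.4841
The server is busy 48.41% of the time.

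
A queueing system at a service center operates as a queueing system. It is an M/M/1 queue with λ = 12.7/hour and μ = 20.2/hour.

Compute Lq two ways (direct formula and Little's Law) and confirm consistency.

Method 1 (direct): Lq = λ²/(μ(μ-λ)) = 161.29/(20.2 × 7.50) = 1.0646

Method 2 (Little's Law):
W = 1/(μ-λ) = 1/7.50 = 0.13333
Wq = W - 1/μ = 0.13333 - 0.049505 = 0.08383
Lq = λWq = 12.7 × 0.08383 = 1.0646 ✔ (matches Method 1)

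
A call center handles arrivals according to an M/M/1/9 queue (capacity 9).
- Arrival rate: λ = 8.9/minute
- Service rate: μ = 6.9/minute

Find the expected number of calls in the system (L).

ρ = λ/μ = 8.9/6.9 = 1.289855
P₀ = (1-ρ)/(1-ρ^(K+1)) = (1-1.289855)/(1-1.289855^10) = -0.28985/-11.7470 = 0.02467
P_K = P₀×ρ^K = 0.02467 × 1.289855^9 = 0.02467 × 9.8825 = 0.2438
L = ρ[1 - (K+1)ρ^K + Kρ^(K+1)] / [(1-ρ)(1-ρ^(K+1))]
L = 1.289855 × (1 - 10×9.8825 + 9×12.7470) / ((1 - 1.289855) × (1 - 12.7470)) = 6.4013 calls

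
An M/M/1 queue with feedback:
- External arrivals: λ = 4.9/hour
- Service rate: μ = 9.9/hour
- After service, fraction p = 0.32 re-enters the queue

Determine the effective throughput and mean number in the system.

Effective arrival rate: λ_eff = λ/(1-p) = 4.9/(1-0.32) = 4.9/0.68 = 7.2059
ρ = λ_eff/μ = 7.2059/9.9 = 0.72787
L = ρ/(1-ρ) = 0.72787/(1-0.72787) = 2.6747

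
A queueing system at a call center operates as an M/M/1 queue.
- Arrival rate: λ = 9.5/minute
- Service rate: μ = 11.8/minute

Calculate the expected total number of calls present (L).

ρ = λ/μ = 9.5/11.8 = 0.8051
For M/M/1: L = λ/(μ-λ)
L = 9.5/(11.8-9.5) = 9.5/2.30
L = 4.1304 calls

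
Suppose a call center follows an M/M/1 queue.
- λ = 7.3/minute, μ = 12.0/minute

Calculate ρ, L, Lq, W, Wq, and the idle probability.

Step 1: ρ = λ/μ = 7.3/12.0 = 0.6083
Step 2: L = λ/(μ-λ) = 7.3/4.70 = 1.5532
Step 3: Lq = λ²/(μ(μ-λ)) = 53.29/(12.0×4.70) = 0.9449
Step 4: W = 1/(μ-λ) = 1/4.70 = 0.21277
Step 5: Wq = λ/(μ(μ-λ)) = 7.3/(12.0×4.70) = 0.1294
Step 6: P(0) = 1-ρ = 0.3917
Verify: L = λW = 7.3×0.21277 = 1.5532 ✔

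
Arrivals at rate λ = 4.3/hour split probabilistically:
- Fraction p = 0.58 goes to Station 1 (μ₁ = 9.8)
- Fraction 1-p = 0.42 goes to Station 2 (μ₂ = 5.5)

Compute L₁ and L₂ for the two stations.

Effective rates: λ₁ = 4.3×0.58 = 2.494, λ₂ = 4.3×0.42 = 1.806
Station 1: ρ₁ = 2.494/9.8 = 0.2545, L₁ = ρ₁/(1-ρ₁) = 0.2545/(1-0.2545) = 0.3414
Station 2: ρ₂ = 1.806/5.5 = 0.32836, L₂ = ρ₂/(1-ρ₂) = 0.32836/(1-0.32836) = 0.4889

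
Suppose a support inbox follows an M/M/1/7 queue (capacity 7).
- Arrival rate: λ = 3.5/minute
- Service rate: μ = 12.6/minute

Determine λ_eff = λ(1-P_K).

ρ = λ/μ = 3.5/12.6 = 0.27778
P₀ = (1-ρ)/(1-ρ^(K+1)) = (1-0.27778)/(1-0.27778^8) = 0.7222/1.0000 = 0.7222
P_K = P₀×ρ^K = 0.72225 × 0.27778^7 = 0.72225 × 0.00012762 = 0.00009217
λ_eff = λ(1-P_K) = 3.5 × (1 - 0.00009217) = 3.5 × 0.99991 = 3.4997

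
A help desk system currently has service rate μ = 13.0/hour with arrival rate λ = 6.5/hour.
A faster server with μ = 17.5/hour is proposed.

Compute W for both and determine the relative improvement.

System 1: ρ₁ = 6.5/13.0 = 0.5000, W₁ = 1/(13.0-6.5) = 0.15385
System 2: ρ₂ = 6.5/17.5 = 0.3714, W₂ = 1/(17.5-6.5) = 0.090909
Improvement: (W₁-W₂)/W₁ = (0.15385-0.090909)/0.15385 = 40.91%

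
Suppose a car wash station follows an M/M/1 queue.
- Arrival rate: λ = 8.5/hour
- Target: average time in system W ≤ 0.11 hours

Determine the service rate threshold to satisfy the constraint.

For M/M/1: W = 1/(μ-λ)
Need W ≤ 0.11, so 1/(μ-λ) ≤ 0.11
μ - λ ≥ 1/0.11 = 9.0909
μ ≥ 8.5 + 9.0909 = 17.5909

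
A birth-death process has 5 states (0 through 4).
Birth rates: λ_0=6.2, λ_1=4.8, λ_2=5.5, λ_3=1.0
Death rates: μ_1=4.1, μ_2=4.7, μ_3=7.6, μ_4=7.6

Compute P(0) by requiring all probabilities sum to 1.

Ratios P(n)/P(0) = (λ₀···λₙ₋₁)/(μ₁···μₙ):
P(1)/P(0) = (6.2)/(4.1) = 1.5122
P(2)/P(0) = (6.2×4.8)/(4.1×4.7) = 1.5444
P(3)/P(0) = (6.2×4.8×5.5)/(4.1×4.7×7.6) = 1.1176
P(4)/P(0) = (6.2×4.8×5.5×1.0)/(4.1×4.7×7.6×7.6) = 0.1471

Normalization: ∑ P(n) = 1
P(0) × (1.0000 + 1.5122 + 1.5444 + 1.1176 + 0.1471) = 1
P(0) × 5.3213 = 1
P(0) = 1/5.3213 = 0.1879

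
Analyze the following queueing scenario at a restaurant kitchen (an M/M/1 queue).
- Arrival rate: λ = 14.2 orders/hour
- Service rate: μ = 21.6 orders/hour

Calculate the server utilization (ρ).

Server utilization: ρ = λ/μ
ρ = 14.2/21.6 = 0.6574
The server is busy 65.74% of the time.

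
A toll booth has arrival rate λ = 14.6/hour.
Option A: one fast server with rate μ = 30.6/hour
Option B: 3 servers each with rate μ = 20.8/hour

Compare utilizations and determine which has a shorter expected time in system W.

Option A: single server μ = 30.6 (M/M/1)
  ρ_A = 14.6/30.6 = 0.4771
  W_A = 1/(μ-λ) = 1/(30.6-14.6) = 1/16.00 = 0.06250

Option B: 3 servers μ = 20.8 (M/M/3)
  ρ_B = λ/(cμ) = 14.6/(3×20.8) = 0.2340
  Offered load a = λ/μ = cρ = 14.6/20.8 = 0.7019
  P₀ = [ Σₙ₌₀^2 aⁿ/n! + a^3/(3!(1-ρ)) ]⁻¹
  Σ = a^0/0! + a^1/1! + a^2/2! = 1.0000 + 0.70192 + 0.24635 = 1.9483
  a^3/(3!(1-ρ)) = 0.3458/(6 × 0.7660) = 0.07524
  P₀ = 1/(1.9483 + 0.07524) = 0.4942
  Lq = P₀·a^3·ρ / (3!(1-ρ)²) = 0.4942 × 0.3458 × 0.2340 / (6 × 0.5868) = 0.01136
  Wq_B = Lq/λ = 0.0113578/14.6 = 0.00077793
  W_B = Wq_B + 1/μ = 0.00077793 + 0.048077 = 0.04885

Since W_B = 0.04885 < W_A = 0.06250, Option B (multiple servers) has the shorter time in system.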